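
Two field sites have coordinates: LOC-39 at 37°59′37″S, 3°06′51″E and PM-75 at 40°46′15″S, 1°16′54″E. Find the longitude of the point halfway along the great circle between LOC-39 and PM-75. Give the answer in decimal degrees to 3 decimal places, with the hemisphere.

2.216°E

LOC-39: φ = -37.99361°, λ = +3.11417°
PM-75: φ = -40.77083°, λ = +1.28167°
Bx = cos φ₂ cos Δλ = 0.756940,  By = cos φ₂ sin Δλ = -0.024218
φₘ = atan2(sin φ₁ + sin φ₂, √((cos φ₁ + Bx)² + By²)) = -39.38581°
λₘ = λ₁ + atan2(By, cos φ₁ + Bx) = 2.21615°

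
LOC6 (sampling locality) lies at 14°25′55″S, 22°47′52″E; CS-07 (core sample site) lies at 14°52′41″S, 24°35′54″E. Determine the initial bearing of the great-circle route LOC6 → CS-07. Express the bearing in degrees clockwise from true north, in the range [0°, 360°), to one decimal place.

104.6°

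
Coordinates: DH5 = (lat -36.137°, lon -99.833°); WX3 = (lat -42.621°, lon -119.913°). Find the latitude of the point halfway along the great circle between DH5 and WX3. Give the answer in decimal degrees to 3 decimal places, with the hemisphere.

39.812°S

Bx = cos φ₂ cos Δλ = 0.691120,  By = cos φ₂ sin Δλ = -0.252640
φₘ = atan2(sin φ₁ + sin φ₂, √((cos φ₁ + Bx)² + By²)) = -39.81230°
λₘ = λ₁ + atan2(By, cos φ₁ + Bx) = -109.40138°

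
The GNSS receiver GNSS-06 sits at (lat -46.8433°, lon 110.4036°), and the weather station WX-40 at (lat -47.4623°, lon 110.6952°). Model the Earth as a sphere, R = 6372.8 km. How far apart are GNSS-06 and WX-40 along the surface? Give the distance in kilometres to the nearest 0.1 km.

72.3 km

Δφ = -0.6190°,  Δλ = 0.2916°
a = sin²(Δφ/2) + cos φ₁ cos φ₂ sin²(Δλ/2) = 0.000032
c = 2·arcsin(√a) = 0.011344 rad = 0.6500°
d = R·c = 6372.8 × 0.011344 = 72.3 km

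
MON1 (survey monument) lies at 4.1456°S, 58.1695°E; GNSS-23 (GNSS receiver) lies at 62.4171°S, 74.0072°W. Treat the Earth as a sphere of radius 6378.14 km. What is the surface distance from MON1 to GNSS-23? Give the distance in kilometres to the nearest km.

11604 km

Δφ = -58.2715°,  Δλ = -132.1767°
a = sin²(Δφ/2) + cos φ₁ cos φ₂ sin²(Δλ/2) = 0.623000
c = 2·arcsin(√a) = 1.819348 rad = 104.2409°
d = R·c = 6378.14 × 1.819348 = 11604.1 km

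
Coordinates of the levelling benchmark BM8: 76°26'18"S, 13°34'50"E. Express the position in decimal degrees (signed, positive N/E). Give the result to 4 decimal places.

-76.4383°, +13.5806°

lat: 76.4383° S → -76.4383°
lon: 13.5806° E → +13.5806°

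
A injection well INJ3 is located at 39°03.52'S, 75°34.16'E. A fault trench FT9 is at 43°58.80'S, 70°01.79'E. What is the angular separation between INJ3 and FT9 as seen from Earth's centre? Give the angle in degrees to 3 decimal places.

6.433°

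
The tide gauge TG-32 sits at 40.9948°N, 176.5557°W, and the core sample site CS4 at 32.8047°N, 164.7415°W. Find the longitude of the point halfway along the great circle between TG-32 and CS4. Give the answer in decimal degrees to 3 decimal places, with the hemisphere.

170.330°W

Bx = cos φ₂ cos Δλ = 0.822717,  By = cos φ₂ sin Δλ = 0.172087
φₘ = atan2(sin φ₁ + sin φ₂, √((cos φ₁ + Bx)² + By²)) = 37.04590°
λₘ = λ₁ + atan2(By, cos φ₁ + Bx) = -170.32994°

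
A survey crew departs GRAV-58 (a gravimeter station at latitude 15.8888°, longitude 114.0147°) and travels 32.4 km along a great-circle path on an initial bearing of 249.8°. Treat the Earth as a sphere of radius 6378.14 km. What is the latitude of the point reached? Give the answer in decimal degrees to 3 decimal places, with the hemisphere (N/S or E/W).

15.788°N

δ = d/R = 32.4/6378.14 = 0.005080 rad
φ₂ = arcsin(sin φ₁ cos δ + cos φ₁ sin δ cos θ)
   = arcsin(0.27377·0.99999 + 0.96179·0.00508·-0.34530) = 15.78811°
λ₂ = λ₁ + atan2(sin θ sin δ cos φ₁, cos δ − sin φ₁ sin φ₂) = 113.73084°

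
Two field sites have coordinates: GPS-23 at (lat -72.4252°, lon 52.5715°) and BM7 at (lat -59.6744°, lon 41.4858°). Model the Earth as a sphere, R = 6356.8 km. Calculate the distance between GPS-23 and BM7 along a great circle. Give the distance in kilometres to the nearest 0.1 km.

1494.4 km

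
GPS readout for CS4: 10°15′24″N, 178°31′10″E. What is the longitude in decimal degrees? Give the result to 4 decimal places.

178.5194°E

178° + 31′/60 + 10″/3600 = 178 + 0.51667 + 0.00278 = 178.5194°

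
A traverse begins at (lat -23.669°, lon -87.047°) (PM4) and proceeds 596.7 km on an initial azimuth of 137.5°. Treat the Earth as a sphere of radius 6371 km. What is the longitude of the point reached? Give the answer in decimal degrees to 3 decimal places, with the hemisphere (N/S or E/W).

82.960°W

δ = d/R = 596.7/6371 = 0.093659 rad
φ₂ = arcsin(sin φ₁ cos δ + cos φ₁ sin δ cos θ)
   = arcsin(-0.40145·0.99562 + 0.91588·0.09352·-0.73728) = -27.57079°
λ₂ = λ₁ + atan2(sin θ sin δ cos φ₁, cos δ − sin φ₁ sin φ₂) = -82.95968°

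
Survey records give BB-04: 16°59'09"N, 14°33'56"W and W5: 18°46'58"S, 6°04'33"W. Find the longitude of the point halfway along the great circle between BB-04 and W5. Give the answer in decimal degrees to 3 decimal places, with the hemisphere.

BB-04: φ = +16.98583°, λ = -14.56556°
W5: φ = -18.78278°, λ = -6.07583°
Bx = cos φ₂ cos Δλ = 0.936372,  By = cos φ₂ sin Δλ = 0.139770
φₘ = atan2(sin φ₁ + sin φ₂, √((cos φ₁ + Bx)² + By²)) = -0.90094°
λₘ = λ₁ + atan2(By, cos φ₁ + Bx) = -10.34222°

10.342°W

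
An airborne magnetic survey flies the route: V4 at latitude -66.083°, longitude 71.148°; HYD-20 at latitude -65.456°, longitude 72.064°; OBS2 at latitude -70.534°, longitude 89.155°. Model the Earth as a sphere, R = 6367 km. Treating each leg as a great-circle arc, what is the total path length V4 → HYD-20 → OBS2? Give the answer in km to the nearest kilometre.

984 km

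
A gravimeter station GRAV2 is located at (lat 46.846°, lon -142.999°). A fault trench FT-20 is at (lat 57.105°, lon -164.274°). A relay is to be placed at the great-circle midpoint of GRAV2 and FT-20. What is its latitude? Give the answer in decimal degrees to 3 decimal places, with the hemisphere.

Bx = cos φ₂ cos Δλ = 0.506089,  By = cos φ₂ sin Δλ = -0.197061
φₘ = atan2(sin φ₁ + sin φ₂, √((cos φ₁ + Bx)² + By²)) = 52.44999°
λₘ = λ₁ + atan2(By, cos φ₁ + Bx) = -152.40133°

52.450°N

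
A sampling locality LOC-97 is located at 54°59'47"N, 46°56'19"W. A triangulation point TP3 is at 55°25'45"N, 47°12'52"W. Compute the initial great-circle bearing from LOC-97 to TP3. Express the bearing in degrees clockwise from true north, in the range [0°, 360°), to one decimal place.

LOC-97: φ = +54.99639°, λ = -46.93861°
TP3: φ = +55.42917°, λ = -47.21444°
Δλ = -0.2758°
y = sin Δλ · cos φ₂ = -0.002732
x = cos φ₁ sin φ₂ − sin φ₁ cos φ₂ cos Δλ = 0.007559
θ = atan2(y, x) = -19.8696° → 340.1304° (mod 360°)

340.1°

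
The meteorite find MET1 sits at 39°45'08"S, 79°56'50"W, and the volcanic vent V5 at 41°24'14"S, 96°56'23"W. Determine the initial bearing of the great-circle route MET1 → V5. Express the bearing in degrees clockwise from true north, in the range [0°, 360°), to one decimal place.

257.2°

MET1: φ = -39.75222°, λ = -79.94722°
V5: φ = -41.40389°, λ = -96.93972°
Δλ = -16.9925°
y = sin Δλ · cos φ₂ = -0.219204
x = cos φ₁ sin φ₂ − sin φ₁ cos φ₂ cos Δλ = -0.049763
θ = atan2(y, x) = -102.7903° → 257.2097° (mod 360°)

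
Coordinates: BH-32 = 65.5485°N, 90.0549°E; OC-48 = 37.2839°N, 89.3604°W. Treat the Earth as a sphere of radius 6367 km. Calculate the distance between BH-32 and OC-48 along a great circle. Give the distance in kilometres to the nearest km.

8575 km

Δφ = -28.2646°,  Δλ = -179.4153°
a = sin²(Δφ/2) + cos φ₁ cos φ₂ sin²(Δλ/2) = 0.388941
c = 2·arcsin(√a) = 1.346811 rad = 77.1666°
d = R·c = 6367 × 1.346811 = 8575.1 km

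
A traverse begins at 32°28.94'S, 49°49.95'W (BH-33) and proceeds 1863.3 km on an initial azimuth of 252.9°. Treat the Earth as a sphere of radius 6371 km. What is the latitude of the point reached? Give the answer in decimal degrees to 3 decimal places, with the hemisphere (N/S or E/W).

35.856°S

BH-33: φ = -32.48233°, λ = -49.83250°
δ = d/R = 1863.3/6371 = 0.292466 rad
φ₂ = arcsin(sin φ₁ cos δ + cos φ₁ sin δ cos θ)
   = arcsin(-0.53704·0.95754 + 0.84356·0.28831·-0.29404) = -35.85585°
λ₂ = λ₁ + atan2(sin θ sin δ cos φ₁, cos δ − sin φ₁ sin φ₂) = -69.70945°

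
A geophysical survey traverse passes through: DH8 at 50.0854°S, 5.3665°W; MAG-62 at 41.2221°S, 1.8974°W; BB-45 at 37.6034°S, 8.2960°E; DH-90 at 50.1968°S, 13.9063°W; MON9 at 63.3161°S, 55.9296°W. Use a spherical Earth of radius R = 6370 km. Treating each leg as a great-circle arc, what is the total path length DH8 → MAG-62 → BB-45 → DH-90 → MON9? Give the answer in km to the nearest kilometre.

DH8→MAG-62: c = 0.160332 rad, d = 1021.31 km
MAG-62→BB-45: c = 0.151137 rad, d = 962.75 km
BB-45→DH-90: c = 0.353004 rad, d = 2248.63 km
DH-90→MON9: c = 0.451067 rad, d = 2873.29 km
Total = 1021.31 + 962.75 + 2248.63 + 2873.29 = 7105.99 km

7106 km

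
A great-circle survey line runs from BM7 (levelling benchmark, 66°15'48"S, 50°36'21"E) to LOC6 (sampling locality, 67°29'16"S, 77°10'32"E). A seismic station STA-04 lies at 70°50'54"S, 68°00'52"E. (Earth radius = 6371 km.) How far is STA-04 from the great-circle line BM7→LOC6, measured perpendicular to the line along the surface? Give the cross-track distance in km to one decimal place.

BM7: φ = -66.26333°, λ = +50.60583°
LOC6: φ = -67.48778°, λ = +77.17556°
STA-04: φ = -70.84833°, λ = +68.01444°
δ₁₃ = central angle BM7→STA-04 = 0.136113 rad  (haversine)
θ₁₃ = bearing BM7→STA-04 = 133.668°,  θ₁₂ = bearing BM7→LOC6 = 108.825°
dₓₜ = R·arcsin(sin δ₁₃ · sin(θ₁₃ − θ₁₂)) = 6371·arcsin(0.13569·sin(24.843°)) = 363.409 km
|dₓₜ| = 363.409 km

363.4 km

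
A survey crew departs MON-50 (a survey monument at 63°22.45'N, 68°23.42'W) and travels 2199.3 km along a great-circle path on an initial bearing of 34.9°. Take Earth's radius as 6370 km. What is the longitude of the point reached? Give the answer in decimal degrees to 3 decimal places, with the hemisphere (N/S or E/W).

MON-50: φ = +63.37417°, λ = -68.39033°
δ = d/R = 2199.3/6370 = 0.345259 rad
φ₂ = arcsin(sin φ₁ cos δ + cos φ₁ sin δ cos θ)
   = arcsin(0.89395·0.94099 + 0.44816·0.33844·0.82015) = 74.92709°
λ₂ = λ₁ + atan2(sin θ sin δ cos φ₁, cos δ − sin φ₁ sin φ₂) = -20.26373°

20.264°W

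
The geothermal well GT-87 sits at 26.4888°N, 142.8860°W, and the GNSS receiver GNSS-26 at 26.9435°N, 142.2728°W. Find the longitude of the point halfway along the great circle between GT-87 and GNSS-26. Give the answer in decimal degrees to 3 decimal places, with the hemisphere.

Bx = cos φ₂ cos Δλ = 0.891403,  By = cos φ₂ sin Δλ = 0.009540
φₘ = atan2(sin φ₁ + sin φ₂, √((cos φ₁ + Bx)² + By²)) = 26.71648°
λₘ = λ₁ + atan2(By, cos φ₁ + Bx) = -142.58001°

142.580°W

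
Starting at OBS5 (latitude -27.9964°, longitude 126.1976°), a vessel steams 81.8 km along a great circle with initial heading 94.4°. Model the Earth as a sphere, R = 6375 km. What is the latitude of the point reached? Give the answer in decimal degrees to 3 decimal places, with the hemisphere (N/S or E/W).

28.050°S

δ = d/R = 81.8/6375 = 0.012831 rad
φ₂ = arcsin(sin φ₁ cos δ + cos φ₁ sin δ cos θ)
   = arcsin(-0.46942·0.99992 + 0.88298·0.01283·-0.07672) = -28.05031°
λ₂ = λ₁ + atan2(sin θ sin δ cos φ₁, cos δ − sin φ₁ sin φ₂) = 127.02819°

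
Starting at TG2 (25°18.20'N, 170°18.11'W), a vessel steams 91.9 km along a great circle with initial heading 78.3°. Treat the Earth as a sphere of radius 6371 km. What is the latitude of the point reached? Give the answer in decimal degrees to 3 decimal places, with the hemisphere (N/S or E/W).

25.468°N

TG2: φ = +25.30333°, λ = -170.30183°
δ = d/R = 91.9/6371 = 0.014425 rad
φ₂ = arcsin(sin φ₁ cos δ + cos φ₁ sin δ cos θ)
   = arcsin(0.42741·0.99990 + 0.90406·0.01442·0.20279) = 25.46822°
λ₂ = λ₁ + atan2(sin θ sin δ cos φ₁, cos δ − sin φ₁ sin φ₂) = -169.40541°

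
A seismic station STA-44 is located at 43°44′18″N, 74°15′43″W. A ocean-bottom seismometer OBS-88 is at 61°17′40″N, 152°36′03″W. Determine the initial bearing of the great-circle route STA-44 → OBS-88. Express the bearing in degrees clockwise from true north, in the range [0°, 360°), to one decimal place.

STA-44: φ = +43.73833°, λ = -74.26194°
OBS-88: φ = +61.29444°, λ = -152.60083°
Δλ = -78.3389°
y = sin Δλ · cos φ₂ = -0.470395
x = cos φ₁ sin φ₂ − sin φ₁ cos φ₂ cos Δλ = 0.566590
θ = atan2(y, x) = -39.7002° → 320.2998° (mod 360°)

320.3°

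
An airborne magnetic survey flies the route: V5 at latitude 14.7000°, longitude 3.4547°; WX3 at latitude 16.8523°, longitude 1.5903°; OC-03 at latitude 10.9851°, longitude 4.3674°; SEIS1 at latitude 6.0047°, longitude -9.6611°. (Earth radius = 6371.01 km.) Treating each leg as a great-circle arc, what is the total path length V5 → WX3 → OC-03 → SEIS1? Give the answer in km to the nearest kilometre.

2668 km

V5→WX3: c = 0.048903 rad, d = 311.56 km
WX3→OC-03: c = 0.112682 rad, d = 717.90 km
OC-03→SEIS1: c = 0.257197 rad, d = 1638.60 km
Total = 311.56 + 717.90 + 1638.60 = 2668.06 km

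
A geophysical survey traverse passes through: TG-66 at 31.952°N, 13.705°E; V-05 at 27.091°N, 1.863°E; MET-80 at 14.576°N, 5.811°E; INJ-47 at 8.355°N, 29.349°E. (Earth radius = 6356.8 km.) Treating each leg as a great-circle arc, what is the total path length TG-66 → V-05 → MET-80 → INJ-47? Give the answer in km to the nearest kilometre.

TG-66→V-05: c = 0.198689 rad, d = 1263.03 km
V-05→MET-80: c = 0.227671 rad, d = 1447.26 km
MET-80→INJ-47: c = 0.416676 rad, d = 2648.73 km
Total = 1263.03 + 1447.26 + 2648.73 = 5359.01 km

5359 km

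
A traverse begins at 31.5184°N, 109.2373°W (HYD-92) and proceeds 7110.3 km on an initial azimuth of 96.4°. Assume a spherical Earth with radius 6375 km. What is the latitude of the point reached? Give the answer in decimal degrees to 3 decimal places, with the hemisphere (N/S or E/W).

8.315°N

δ = d/R = 7110.3/6375 = 1.115341 rad
φ₂ = arcsin(sin φ₁ cos δ + cos φ₁ sin δ cos θ)
   = arcsin(0.52277·0.43987 + 0.85247·0.89806·-0.11147) = 8.31498°
λ₂ = λ₁ + atan2(sin θ sin δ cos φ₁, cos δ − sin φ₁ sin φ₂) = -44.82233°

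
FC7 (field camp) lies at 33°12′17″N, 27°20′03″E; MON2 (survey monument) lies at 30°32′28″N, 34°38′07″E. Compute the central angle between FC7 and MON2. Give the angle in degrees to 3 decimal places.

FC7: φ = +33.20472°, λ = +27.33417°
MON2: φ = +30.54111°, λ = +34.63528°
Δφ = -2.6636°,  Δλ = 7.3011°
a = sin²(Δφ/2) + cos φ₁ cos φ₂ sin²(Δλ/2) = 0.003462
c = 2·arcsin(√a) = 0.117740 rad = 6.7460°

6.746°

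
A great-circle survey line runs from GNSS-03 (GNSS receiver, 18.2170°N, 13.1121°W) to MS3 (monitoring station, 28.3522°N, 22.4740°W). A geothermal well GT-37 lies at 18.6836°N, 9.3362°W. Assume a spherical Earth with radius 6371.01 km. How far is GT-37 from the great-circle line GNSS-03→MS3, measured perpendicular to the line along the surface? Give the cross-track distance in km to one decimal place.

δ₁₃ = central angle GNSS-03→GT-37 = 0.063041 rad  (haversine)
θ₁₃ = bearing GNSS-03→GT-37 = 81.983°,  θ₁₂ = bearing GNSS-03→MS3 = 321.448°
dₓₜ = R·arcsin(sin δ₁₃ · sin(θ₁₃ − θ₁₂)) = 6371.01·arcsin(0.06300·sin(-239.465°)) = 345.877 km
|dₓₜ| = 345.877 km

345.9 km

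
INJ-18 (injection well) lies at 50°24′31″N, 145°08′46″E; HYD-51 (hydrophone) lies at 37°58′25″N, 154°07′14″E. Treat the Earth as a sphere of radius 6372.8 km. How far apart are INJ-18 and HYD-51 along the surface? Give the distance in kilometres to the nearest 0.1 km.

INJ-18: φ = +50.40861°, λ = +145.14611°
HYD-51: φ = +37.97361°, λ = +154.12056°
Δφ = -12.4350°,  Δλ = 8.9744°
a = sin²(Δφ/2) + cos φ₁ cos φ₂ sin²(Δλ/2) = 0.014805
c = 2·arcsin(√a) = 0.243953 rad = 13.9775°
d = R·c = 6372.8 × 0.243953 = 1554.7 km

1554.7 km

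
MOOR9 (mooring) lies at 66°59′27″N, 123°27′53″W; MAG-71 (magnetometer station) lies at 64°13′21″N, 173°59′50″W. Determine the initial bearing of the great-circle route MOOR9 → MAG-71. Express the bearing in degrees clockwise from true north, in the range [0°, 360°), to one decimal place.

286.2°

MOOR9: φ = +66.99083°, λ = -123.46472°
MAG-71: φ = +64.22250°, λ = -173.99722°
Δλ = -50.5325°
y = sin Δλ · cos φ₂ = -0.335719
x = cos φ₁ sin φ₂ − sin φ₁ cos φ₂ cos Δλ = 0.097548
θ = atan2(y, x) = -73.7980° → 286.2020° (mod 360°)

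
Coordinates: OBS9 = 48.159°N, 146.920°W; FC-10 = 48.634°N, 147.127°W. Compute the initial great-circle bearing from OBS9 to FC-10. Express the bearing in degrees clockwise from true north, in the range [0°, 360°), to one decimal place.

Δλ = -0.2070°
y = sin Δλ · cos φ₂ = -0.002388
x = cos φ₁ sin φ₂ − sin φ₁ cos φ₂ cos Δλ = 0.008293
θ = atan2(y, x) = -16.0606° → 343.9394° (mod 360°)

343.9°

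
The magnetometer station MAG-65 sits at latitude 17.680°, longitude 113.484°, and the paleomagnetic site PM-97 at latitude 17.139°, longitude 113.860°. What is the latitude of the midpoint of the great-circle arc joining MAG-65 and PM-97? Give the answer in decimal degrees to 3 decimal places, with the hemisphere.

17.410°N

Bx = cos φ₂ cos Δλ = 0.955572,  By = cos φ₂ sin Δλ = 0.006271
φₘ = atan2(sin φ₁ + sin φ₂, √((cos φ₁ + Bx)² + By²)) = 17.40959°
λₘ = λ₁ + atan2(By, cos φ₁ + Bx) = 113.67228°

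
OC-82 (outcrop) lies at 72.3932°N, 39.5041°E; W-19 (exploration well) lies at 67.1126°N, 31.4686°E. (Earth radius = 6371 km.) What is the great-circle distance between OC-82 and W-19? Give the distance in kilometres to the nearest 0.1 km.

662.3 km

Δφ = -5.2806°,  Δλ = -8.0355°
a = sin²(Δφ/2) + cos φ₁ cos φ₂ sin²(Δλ/2) = 0.002700
c = 2·arcsin(√a) = 0.103962 rad = 5.9566°
d = R·c = 6371 × 0.103962 = 662.3 km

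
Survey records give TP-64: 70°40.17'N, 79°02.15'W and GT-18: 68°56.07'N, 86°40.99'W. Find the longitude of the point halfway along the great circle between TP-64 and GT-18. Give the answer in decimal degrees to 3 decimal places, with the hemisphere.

83.017°W

TP-64: φ = +70.66950°, λ = -79.03583°
GT-18: φ = +68.93450°, λ = -86.68317°
Bx = cos φ₂ cos Δλ = 0.356238,  By = cos φ₂ sin Δλ = -0.047832
φₘ = atan2(sin φ₁ + sin φ₂, √((cos φ₁ + Bx)² + By²)) = 69.84327°
λₘ = λ₁ + atan2(By, cos φ₁ + Bx) = -83.01711°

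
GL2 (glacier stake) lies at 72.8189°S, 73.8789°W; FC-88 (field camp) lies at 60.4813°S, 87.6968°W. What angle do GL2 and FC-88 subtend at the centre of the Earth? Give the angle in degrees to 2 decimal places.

13.42°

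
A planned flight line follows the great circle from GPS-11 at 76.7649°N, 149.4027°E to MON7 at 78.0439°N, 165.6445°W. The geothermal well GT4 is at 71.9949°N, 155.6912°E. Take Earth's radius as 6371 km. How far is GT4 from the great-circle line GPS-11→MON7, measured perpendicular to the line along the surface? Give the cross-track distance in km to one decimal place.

558.5 km

δ₁₃ = central angle GPS-11→GT4 = 0.088225 rad  (haversine)
θ₁₃ = bearing GPS-11→GT4 = 157.402°,  θ₁₂ = bearing GPS-11→MON7 = 60.959°
dₓₜ = R·arcsin(sin δ₁₃ · sin(θ₁₃ − θ₁₂)) = 6371·arcsin(0.08811·sin(96.443°)) = 558.520 km
|dₓₜ| = 558.520 km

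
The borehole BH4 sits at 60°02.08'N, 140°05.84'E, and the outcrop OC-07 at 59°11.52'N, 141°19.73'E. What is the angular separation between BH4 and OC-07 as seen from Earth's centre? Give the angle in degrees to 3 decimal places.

1.048°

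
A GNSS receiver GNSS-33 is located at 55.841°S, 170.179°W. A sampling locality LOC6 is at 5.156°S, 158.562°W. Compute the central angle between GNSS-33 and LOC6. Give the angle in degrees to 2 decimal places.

Δφ = 50.6850°,  Δλ = 11.6170°
a = sin²(Δφ/2) + cos φ₁ cos φ₂ sin²(Δλ/2) = 0.188936
c = 2·arcsin(√a) = 0.899338 rad = 51.5283°

51.53°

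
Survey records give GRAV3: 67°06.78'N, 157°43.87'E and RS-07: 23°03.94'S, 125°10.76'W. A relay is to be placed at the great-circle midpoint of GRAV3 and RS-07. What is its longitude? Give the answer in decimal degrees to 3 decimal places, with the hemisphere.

145.809°W

GRAV3: φ = +67.11300°, λ = +157.73117°
RS-07: φ = -23.06567°, λ = -125.17933°
Bx = cos φ₂ cos Δλ = 0.205567,  By = cos φ₂ sin Δλ = 0.896798
φₘ = atan2(sin φ₁ + sin φ₂, √((cos φ₁ + Bx)² + By²)) = 26.20248°
λₘ = λ₁ + atan2(By, cos φ₁ + Bx) = -145.80900°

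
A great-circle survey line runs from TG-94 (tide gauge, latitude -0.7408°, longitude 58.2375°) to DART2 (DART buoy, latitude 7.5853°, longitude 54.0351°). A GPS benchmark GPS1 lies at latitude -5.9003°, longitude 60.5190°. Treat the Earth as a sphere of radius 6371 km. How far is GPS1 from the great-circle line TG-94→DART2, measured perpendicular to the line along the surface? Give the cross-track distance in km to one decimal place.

31.5 km

δ₁₃ = central angle TG-94→GPS1 = 0.098429 rad  (haversine)
θ₁₃ = bearing TG-94→GPS1 = 156.237°,  θ₁₂ = bearing TG-94→DART2 = 333.355°
dₓₜ = R·arcsin(sin δ₁₃ · sin(θ₁₃ − θ₁₂)) = 6371·arcsin(0.09827·sin(-177.118°)) = -31.479 km
|dₓₜ| = 31.479 km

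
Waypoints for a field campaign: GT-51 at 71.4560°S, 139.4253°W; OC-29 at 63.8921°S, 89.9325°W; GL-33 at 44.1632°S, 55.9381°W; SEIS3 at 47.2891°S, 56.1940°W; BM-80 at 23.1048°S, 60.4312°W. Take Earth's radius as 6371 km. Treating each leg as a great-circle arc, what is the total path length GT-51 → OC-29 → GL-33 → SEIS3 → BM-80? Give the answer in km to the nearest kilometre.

GT-51→OC-29: c = 0.341508 rad, d = 2175.75 km
OC-29→GL-33: c = 0.479235 rad, d = 3053.21 km
GL-33→SEIS3: c = 0.054646 rad, d = 348.15 km
SEIS3→BM-80: c = 0.426239 rad, d = 2715.57 km
Total = 2175.75 + 3053.21 + 348.15 + 2715.57 = 8292.68 km

8293 km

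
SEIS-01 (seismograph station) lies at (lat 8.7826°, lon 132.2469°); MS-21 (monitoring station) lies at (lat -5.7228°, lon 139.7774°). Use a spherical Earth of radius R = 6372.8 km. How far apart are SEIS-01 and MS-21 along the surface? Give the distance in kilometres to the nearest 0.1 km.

Δφ = -14.5054°,  Δλ = 7.5305°
a = sin²(Δφ/2) + cos φ₁ cos φ₂ sin²(Δλ/2) = 0.020179
c = 2·arcsin(√a) = 0.285067 rad = 16.3331°
d = R·c = 6372.8 × 0.285067 = 1816.7 km

1816.7 km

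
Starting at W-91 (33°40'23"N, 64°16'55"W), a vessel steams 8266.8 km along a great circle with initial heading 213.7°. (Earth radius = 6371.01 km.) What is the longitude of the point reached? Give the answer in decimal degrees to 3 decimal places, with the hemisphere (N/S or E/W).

102.904°W

W-91: φ = +33.67306°, λ = -64.28194°
δ = d/R = 8266.8/6371.01 = 1.297565 rad
φ₂ = arcsin(sin φ₁ cos δ + cos φ₁ sin δ cos θ)
   = arcsin(0.55445·0.26984 + 0.83221·0.96290·-0.83195) = -31.13556°
λ₂ = λ₁ + atan2(sin θ sin δ cos φ₁, cos δ − sin φ₁ sin φ₂) = -102.90374°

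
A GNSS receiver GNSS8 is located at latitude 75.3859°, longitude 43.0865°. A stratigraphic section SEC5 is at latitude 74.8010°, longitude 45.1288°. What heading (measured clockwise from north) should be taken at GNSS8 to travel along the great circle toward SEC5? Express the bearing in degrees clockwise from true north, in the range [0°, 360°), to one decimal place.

Δλ = 2.0423°
y = sin Δλ · cos φ₂ = 0.009343
x = cos φ₁ sin φ₂ − sin φ₁ cos φ₂ cos Δλ = -0.010047
θ = atan2(y, x) = 137.0793° → 137.0793° (mod 360°)

137.1°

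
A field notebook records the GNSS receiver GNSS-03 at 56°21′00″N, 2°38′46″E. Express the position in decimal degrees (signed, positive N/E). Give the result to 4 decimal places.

lat: 56.3500° N → +56.3500°
lon: 2.6461° E → +2.6461°

+56.3500°, +2.6461°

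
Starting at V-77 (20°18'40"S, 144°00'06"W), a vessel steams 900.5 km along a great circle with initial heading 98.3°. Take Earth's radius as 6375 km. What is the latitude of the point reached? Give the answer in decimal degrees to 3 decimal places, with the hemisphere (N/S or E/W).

21.267°S

V-77: φ = -20.31111°, λ = -144.00167°
δ = d/R = 900.5/6375 = 0.141255 rad
φ₂ = arcsin(sin φ₁ cos δ + cos φ₁ sin δ cos θ)
   = arcsin(-0.34712·0.99004 + 0.93782·0.14079·-0.14436) = -21.26733°
λ₂ = λ₁ + atan2(sin θ sin δ cos φ₁, cos δ − sin φ₁ sin φ₂) = -135.40420°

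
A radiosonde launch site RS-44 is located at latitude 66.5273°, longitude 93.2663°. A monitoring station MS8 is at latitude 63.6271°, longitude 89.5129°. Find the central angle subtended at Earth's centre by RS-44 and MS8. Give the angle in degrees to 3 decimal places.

Δφ = -2.9002°,  Δλ = -3.7534°
a = sin²(Δφ/2) + cos φ₁ cos φ₂ sin²(Δλ/2) = 0.000830
c = 2·arcsin(√a) = 0.057633 rad = 3.3021°

3.302°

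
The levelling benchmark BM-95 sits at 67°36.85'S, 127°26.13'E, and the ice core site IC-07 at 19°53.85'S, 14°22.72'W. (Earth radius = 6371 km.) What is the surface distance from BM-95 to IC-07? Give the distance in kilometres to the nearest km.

9796 km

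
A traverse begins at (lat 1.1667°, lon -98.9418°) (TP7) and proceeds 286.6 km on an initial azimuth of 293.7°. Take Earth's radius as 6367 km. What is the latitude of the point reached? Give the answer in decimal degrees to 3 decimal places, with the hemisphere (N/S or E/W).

δ = d/R = 286.6/6367 = 0.045013 rad
φ₂ = arcsin(sin φ₁ cos δ + cos φ₁ sin δ cos θ)
   = arcsin(0.02036·0.99899 + 0.99979·0.04500·0.40195) = 2.20207°
λ₂ = λ₁ + atan2(sin θ sin δ cos φ₁, cos δ − sin φ₁ sin φ₂) = -101.30498°

2.202°N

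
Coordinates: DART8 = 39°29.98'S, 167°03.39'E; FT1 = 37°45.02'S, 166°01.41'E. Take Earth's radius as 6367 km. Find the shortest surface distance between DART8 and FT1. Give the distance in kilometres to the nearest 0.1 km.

214.1 km

DART8: φ = -39.49967°, λ = +167.05650°
FT1: φ = -37.75033°, λ = +166.02350°
Δφ = 1.7493°,  Δλ = -1.0330°
a = sin²(Δφ/2) + cos φ₁ cos φ₂ sin²(Δλ/2) = 0.000283
c = 2·arcsin(√a) = 0.033623 rad = 1.9265°
d = R·c = 6367 × 0.033623 = 214.1 km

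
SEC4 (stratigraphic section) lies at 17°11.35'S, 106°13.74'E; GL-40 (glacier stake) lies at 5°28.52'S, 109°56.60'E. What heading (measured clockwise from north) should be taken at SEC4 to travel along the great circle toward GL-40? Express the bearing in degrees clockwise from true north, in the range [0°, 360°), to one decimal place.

SEC4: φ = -17.18917°, λ = +106.22900°
GL-40: φ = -5.47533°, λ = +109.94333°
Δλ = 3.7143°
y = sin Δλ · cos φ₂ = 0.064486
x = cos φ₁ sin φ₂ − sin φ₁ cos φ₂ cos Δλ = 0.202406
θ = atan2(y, x) = 17.6719° → 17.6719° (mod 360°)

17.7°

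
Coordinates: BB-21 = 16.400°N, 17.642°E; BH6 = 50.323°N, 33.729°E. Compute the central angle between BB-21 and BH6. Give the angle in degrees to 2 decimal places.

36.31°

Δφ = 33.9230°,  Δλ = 16.0870°
a = sin²(Δφ/2) + cos φ₁ cos φ₂ sin²(Δλ/2) = 0.097098
c = 2·arcsin(√a) = 0.633763 rad = 36.3120°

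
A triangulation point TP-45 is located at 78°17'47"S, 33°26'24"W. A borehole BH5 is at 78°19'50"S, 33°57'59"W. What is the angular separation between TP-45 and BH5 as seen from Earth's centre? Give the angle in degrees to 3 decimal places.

TP-45: φ = -78.29639°, λ = -33.44000°
BH5: φ = -78.33056°, λ = -33.96639°
Δφ = -0.0342°,  Δλ = -0.5264°
a = sin²(Δφ/2) + cos φ₁ cos φ₂ sin²(Δλ/2) = 0.000001
c = 2·arcsin(√a) = 0.001954 rad = 0.1120°

0.112°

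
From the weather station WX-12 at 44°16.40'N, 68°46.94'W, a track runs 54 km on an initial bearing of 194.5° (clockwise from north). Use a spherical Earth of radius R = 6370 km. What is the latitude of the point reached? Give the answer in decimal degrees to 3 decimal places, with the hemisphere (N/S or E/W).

43.803°N

WX-12: φ = +44.27333°, λ = -68.78233°
δ = d/R = 54/6370 = 0.008477 rad
φ₂ = arcsin(sin φ₁ cos δ + cos φ₁ sin δ cos θ)
   = arcsin(0.69808·0.99996 + 0.71602·0.00848·-0.96815) = 43.80297°
λ₂ = λ₁ + atan2(sin θ sin δ cos φ₁, cos δ − sin φ₁ sin φ₂) = -68.95083°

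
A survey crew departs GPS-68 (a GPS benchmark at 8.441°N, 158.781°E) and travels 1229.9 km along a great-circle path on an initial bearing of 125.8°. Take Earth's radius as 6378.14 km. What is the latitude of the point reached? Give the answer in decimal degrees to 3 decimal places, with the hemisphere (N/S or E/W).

δ = d/R = 1229.9/6378.14 = 0.192831 rad
φ₂ = arcsin(sin φ₁ cos δ + cos φ₁ sin δ cos θ)
   = arcsin(0.14679·0.98147 + 0.98917·0.19164·-0.58496) = 1.90169°
λ₂ = λ₁ + atan2(sin θ sin δ cos φ₁, cos δ − sin φ₁ sin φ₂) = 167.72773°

1.902°N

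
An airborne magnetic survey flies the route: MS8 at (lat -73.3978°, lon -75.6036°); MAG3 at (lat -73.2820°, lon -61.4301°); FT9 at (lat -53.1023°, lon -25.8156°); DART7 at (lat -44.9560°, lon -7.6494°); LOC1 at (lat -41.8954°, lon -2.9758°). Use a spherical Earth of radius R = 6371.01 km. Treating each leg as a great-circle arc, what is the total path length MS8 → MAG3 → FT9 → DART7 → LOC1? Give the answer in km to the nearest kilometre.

MS8→MAG3: c = 0.070783 rad, d = 450.96 km
MAG3→FT9: c = 0.436325 rad, d = 2779.83 km
FT9→DART7: c = 0.250726 rad, d = 1597.38 km
DART7→LOC1: c = 0.079743 rad, d = 508.04 km
Total = 450.96 + 2779.83 + 1597.38 + 508.04 = 5336.21 km

5336 km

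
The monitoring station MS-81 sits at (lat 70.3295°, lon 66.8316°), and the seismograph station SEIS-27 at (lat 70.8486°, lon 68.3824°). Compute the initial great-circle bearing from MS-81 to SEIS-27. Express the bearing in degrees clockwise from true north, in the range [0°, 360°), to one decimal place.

44.1°

Δλ = 1.5508°
y = sin Δλ · cos φ₂ = 0.008879
x = cos φ₁ sin φ₂ − sin φ₁ cos φ₂ cos Δλ = 0.009173
θ = atan2(y, x) = 44.0653° → 44.0653° (mod 360°)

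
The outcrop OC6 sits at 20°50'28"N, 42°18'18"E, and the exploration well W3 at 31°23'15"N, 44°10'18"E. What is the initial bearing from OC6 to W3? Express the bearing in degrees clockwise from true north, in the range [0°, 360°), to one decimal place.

8.6°

OC6: φ = +20.84111°, λ = +42.30500°
W3: φ = +31.38750°, λ = +44.17167°
Δλ = 1.8667°
y = sin Δλ · cos φ₂ = 0.027807
x = cos φ₁ sin φ₂ − sin φ₁ cos φ₂ cos Δλ = 0.183193
θ = atan2(y, x) = 8.6311° → 8.6311° (mod 360°)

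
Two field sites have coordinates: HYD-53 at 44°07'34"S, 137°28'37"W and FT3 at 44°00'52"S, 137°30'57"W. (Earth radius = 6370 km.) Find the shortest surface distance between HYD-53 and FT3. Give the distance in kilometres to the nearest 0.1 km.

12.8 km

HYD-53: φ = -44.12611°, λ = -137.47694°
FT3: φ = -44.01444°, λ = -137.51583°
Δφ = 0.1117°,  Δλ = -0.0389°
a = sin²(Δφ/2) + cos φ₁ cos φ₂ sin²(Δλ/2) = 0.000001
c = 2·arcsin(√a) = 0.002009 rad = 0.1151°
d = R·c = 6370 × 0.002009 = 12.8 km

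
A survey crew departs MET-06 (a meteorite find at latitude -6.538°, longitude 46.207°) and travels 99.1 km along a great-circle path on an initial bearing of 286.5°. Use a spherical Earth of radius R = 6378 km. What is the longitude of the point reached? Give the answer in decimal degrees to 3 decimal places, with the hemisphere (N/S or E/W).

δ = d/R = 99.1/6378 = 0.015538 rad
φ₂ = arcsin(sin φ₁ cos δ + cos φ₁ sin δ cos θ)
   = arcsin(-0.11386·0.99988 + 0.99350·0.01554·0.28402) = -6.28444°
λ₂ = λ₁ + atan2(sin θ sin δ cos φ₁, cos δ − sin φ₁ sin φ₂) = 45.34825°

45.348°E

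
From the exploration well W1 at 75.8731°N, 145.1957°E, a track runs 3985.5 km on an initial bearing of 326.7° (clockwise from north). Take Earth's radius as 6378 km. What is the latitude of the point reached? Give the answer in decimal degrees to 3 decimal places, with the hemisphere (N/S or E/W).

δ = d/R = 3985.5/6378 = 0.624882 rad
φ₂ = arcsin(sin φ₁ cos δ + cos φ₁ sin δ cos θ)
   = arcsin(0.96976·0.81103 + 0.24407·0.58500·0.83581) = 64.93696°
λ₂ = λ₁ + atan2(sin θ sin δ cos φ₁, cos δ − sin φ₁ sin φ₂) = 14.50030°

64.937°N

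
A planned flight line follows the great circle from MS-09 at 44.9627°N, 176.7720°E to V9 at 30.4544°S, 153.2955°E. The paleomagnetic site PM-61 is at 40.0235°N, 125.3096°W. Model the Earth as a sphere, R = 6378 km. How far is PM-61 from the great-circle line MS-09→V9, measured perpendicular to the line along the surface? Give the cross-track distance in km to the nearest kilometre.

3706 km

δ₁₃ = central angle MS-09→PM-61 = 0.734402 rad  (haversine)
θ₁₃ = bearing MS-09→PM-61 = 75.515°,  θ₁₂ = bearing MS-09→V9 = 200.523°
dₓₜ = R·arcsin(sin δ₁₃ · sin(θ₁₃ − θ₁₂)) = 6378·arcsin(0.67014·sin(-125.009°)) = -3705.856 km
|dₓₜ| = 3705.856 km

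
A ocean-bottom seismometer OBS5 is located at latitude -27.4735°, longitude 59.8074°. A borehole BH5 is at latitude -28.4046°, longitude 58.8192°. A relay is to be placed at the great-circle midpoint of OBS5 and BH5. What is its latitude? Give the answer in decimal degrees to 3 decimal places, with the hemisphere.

Bx = cos φ₂ cos Δλ = 0.879480,  By = cos φ₂ sin Δλ = -0.015170
φₘ = atan2(sin φ₁ + sin φ₂, √((cos φ₁ + Bx)² + By²)) = -27.93993°
λₘ = λ₁ + atan2(By, cos φ₁ + Bx) = 59.31543°

27.940°S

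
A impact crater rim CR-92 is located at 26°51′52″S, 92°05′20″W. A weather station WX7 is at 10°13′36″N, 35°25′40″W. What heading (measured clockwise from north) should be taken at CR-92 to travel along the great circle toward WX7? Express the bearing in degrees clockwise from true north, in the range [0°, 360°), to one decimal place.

63.9°

CR-92: φ = -26.86444°, λ = -92.08889°
WX7: φ = +10.22667°, λ = -35.42778°
Δλ = 56.6611°
y = sin Δλ · cos φ₂ = 0.822162
x = cos φ₁ sin φ₂ − sin φ₁ cos φ₂ cos Δλ = 0.402786
θ = atan2(y, x) = 63.8993° → 63.8993° (mod 360°)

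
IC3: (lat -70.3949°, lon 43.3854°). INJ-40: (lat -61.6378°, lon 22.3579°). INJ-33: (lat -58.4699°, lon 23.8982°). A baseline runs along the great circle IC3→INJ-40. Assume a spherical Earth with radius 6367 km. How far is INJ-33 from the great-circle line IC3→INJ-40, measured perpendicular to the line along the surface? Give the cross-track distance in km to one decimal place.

274.6 km

δ₁₃ = central angle IC3→INJ-33 = 0.252193 rad  (haversine)
θ₁₃ = bearing IC3→INJ-33 = 315.643°,  θ₁₂ = bearing IC3→INJ-40 = 305.692°
dₓₜ = R·arcsin(sin δ₁₃ · sin(θ₁₃ − θ₁₂)) = 6367·arcsin(0.24953·sin(9.951°)) = 274.630 km
|dₓₜ| = 274.630 km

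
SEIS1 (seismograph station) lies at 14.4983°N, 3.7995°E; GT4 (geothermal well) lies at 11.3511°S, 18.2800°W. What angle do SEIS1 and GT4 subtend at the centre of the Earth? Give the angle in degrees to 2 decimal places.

Δφ = -25.8494°,  Δλ = -22.0795°
a = sin²(Δφ/2) + cos φ₁ cos φ₂ sin²(Δλ/2) = 0.084835
c = 2·arcsin(√a) = 0.591096 rad = 33.8673°

33.87°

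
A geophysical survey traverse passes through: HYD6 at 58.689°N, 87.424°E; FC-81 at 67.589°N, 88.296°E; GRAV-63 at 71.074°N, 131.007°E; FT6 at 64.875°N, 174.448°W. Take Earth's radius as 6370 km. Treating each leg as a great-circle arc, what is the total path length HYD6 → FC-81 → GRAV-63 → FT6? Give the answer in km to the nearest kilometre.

4958 km

HYD6→FC-81: c = 0.155483 rad, d = 990.42 km
FC-81→GRAV-63: c = 0.263995 rad, d = 1681.65 km
GRAV-63→FT6: c = 0.358794 rad, d = 2285.52 km
Total = 990.42 + 1681.65 + 2285.52 = 4957.59 km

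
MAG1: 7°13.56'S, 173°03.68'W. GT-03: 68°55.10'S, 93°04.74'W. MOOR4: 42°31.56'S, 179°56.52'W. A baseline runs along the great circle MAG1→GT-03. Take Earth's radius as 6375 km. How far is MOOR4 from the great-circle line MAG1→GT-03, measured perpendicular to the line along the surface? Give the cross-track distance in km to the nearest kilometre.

1880 km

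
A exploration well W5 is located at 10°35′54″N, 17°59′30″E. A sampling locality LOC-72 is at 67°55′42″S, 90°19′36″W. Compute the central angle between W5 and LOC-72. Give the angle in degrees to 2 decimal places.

W5: φ = +10.59833°, λ = +17.99167°
LOC-72: φ = -67.92833°, λ = -90.32667°
Δφ = -78.5267°,  Δλ = -108.3183°
a = sin²(Δφ/2) + cos φ₁ cos φ₂ sin²(Δλ/2) = 0.643266
c = 2·arcsin(√a) = 1.861400 rad = 106.6504°

106.65°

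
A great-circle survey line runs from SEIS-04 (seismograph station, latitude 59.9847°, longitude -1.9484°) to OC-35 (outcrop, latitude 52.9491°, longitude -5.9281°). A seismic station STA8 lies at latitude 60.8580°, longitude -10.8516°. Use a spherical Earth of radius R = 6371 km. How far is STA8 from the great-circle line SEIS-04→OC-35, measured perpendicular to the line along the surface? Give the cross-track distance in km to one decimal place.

δ₁₃ = central angle SEIS-04→STA8 = 0.078138 rad  (haversine)
θ₁₃ = bearing SEIS-04→STA8 = 285.090°,  θ₁₂ = bearing SEIS-04→OC-35 = 199.032°
dₓₜ = R·arcsin(sin δ₁₃ · sin(θ₁₃ − θ₁₂)) = 6371·arcsin(0.07806·sin(86.059°)) = 496.639 km
|dₓₜ| = 496.639 km

496.6 km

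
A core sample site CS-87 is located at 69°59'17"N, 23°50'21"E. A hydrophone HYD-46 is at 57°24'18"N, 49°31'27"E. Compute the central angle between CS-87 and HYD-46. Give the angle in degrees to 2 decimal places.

16.71°

CS-87: φ = +69.98806°, λ = +23.83917°
HYD-46: φ = +57.40500°, λ = +49.52417°
Δφ = -12.5831°,  Δλ = 25.6850°
a = sin²(Δφ/2) + cos φ₁ cos φ₂ sin²(Δλ/2) = 0.021117
c = 2·arcsin(√a) = 0.291668 rad = 16.7113°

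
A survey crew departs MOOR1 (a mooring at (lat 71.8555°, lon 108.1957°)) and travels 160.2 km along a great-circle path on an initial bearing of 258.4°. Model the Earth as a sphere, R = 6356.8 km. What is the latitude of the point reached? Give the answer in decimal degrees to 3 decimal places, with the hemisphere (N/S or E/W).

δ = d/R = 160.2/6356.8 = 0.025201 rad
φ₂ = arcsin(sin φ₁ cos δ + cos φ₁ sin δ cos θ)
   = arcsin(0.95027·0.99968 + 0.31141·0.02520·-0.20108) = 71.51280°
λ₂ = λ₁ + atan2(sin θ sin δ cos φ₁, cos δ − sin φ₁ sin φ₂) = 103.73101°

71.513°N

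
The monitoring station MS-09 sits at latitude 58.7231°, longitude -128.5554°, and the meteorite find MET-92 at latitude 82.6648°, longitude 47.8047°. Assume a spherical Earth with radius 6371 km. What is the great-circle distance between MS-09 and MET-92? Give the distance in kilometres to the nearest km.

Δφ = 23.9417°,  Δλ = 176.3601°
a = sin²(Δφ/2) + cos φ₁ cos φ₂ sin²(Δλ/2) = 0.109239
c = 2·arcsin(√a) = 0.673694 rad = 38.5998°
d = R·c = 6371 × 0.673694 = 4292.1 km

4292 km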